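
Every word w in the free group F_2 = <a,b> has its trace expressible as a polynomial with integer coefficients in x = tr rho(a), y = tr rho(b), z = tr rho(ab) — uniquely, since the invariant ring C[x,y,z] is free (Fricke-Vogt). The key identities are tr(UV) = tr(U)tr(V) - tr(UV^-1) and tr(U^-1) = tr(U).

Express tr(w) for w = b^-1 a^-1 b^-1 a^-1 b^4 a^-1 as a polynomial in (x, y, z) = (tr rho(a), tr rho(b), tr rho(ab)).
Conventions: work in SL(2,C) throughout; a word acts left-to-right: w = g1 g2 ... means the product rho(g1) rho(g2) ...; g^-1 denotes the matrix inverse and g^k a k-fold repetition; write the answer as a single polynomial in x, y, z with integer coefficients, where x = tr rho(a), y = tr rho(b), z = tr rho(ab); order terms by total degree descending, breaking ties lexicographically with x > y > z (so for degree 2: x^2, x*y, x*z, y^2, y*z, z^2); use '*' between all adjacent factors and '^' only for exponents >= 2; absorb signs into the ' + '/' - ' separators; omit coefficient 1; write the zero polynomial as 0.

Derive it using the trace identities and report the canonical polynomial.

trace(b^2) = trace(b) trace(b) - trace(1)  (reduce the b square) = y^2 - 2
trace(b^3) = trace(b) trace(b^2) - trace(b)  (reduce the b square) = y^3 - 3*y
trace(b^4) = trace(b) trace(b^3) - trace(b^2)  (reduce the b square) = y^4 - 4*y^2 + 2
trace(b a b) = trace(b) trace(a b) - trace(a)  (reduce the b square) = y*z - x
trace(b a b^2) = trace(b) trace(b a b) - trace(b a)  (reduce the b square) = y^2*z - x*y - z
trace(b^4 a) = trace(b) trace(b a b^2) - trace(b a b)  (reduce the b square) = y^3*z - x*y^2 - 2*y*z + x
trace(a^-1 b^4) = trace(b^4) trace(a) - trace(b^4 a)  (eliminate a^-1) = x*y^4 - y^3*z - 3*x*y^2 + 2*y*z + x
trace(a^-1 b^4 a^-1) = trace(a^-1 b^4) trace(a) - trace(a^-1 b^4 a)  (eliminate a^-1) = x^2*y^4 - x*y^3*z - 3*x^2*y^2 - y^4 + 2*x*y*z + x^2 + 4*y^2 - 2
trace(a^-2 b^4 a^-1) = trace(a^-1 b^4 a^-1) trace(a) - trace(a^-1 b^4)  (eliminate a^-1) = x^3*y^4 - x^2*y^3*z - 3*x^3*y^2 - 2*x*y^4 + 2*x^2*y*z + y^3*z + x^3 + 7*x*y^2 - 2*y*z - 3*x
trace(b^5) = trace(b) trace(b^4) - trace(b^3)  (reduce the b square) = y^5 - 5*y^3 + 5*y
trace(b^5 a) = trace(b) trace(b^2 a b^2) - trace(b^2 a b)  (reduce the b square) = y^4*z - x*y^3 - 3*y^2*z + 2*x*y + z
trace(b^4 a^-1 b) = trace(b^5) trace(a) - trace(b^5 a)  (eliminate a^-1) = x*y^5 - y^4*z - 4*x*y^3 + 3*y^2*z + 3*x*y - z
trace(a b a b) = trace(b a) trace(b a) - trace(1)  (split on b) = z^2 - 2
trace(a b a) = trace(a) trace(b a) - trace(b)  (reduce the a square) = x*z - y
trace(b a b a b) = trace(b) trace(a b a b) - trace(a b a)  (reduce the b square) = y*z^2 - x*z - y
trace(a b a b^3) = trace(b) trace(b a b a b) - trace(b a b a)  (reduce the b square) = y^2*z^2 - x*y*z - y^2 - z^2 + 2
trace(b a b^4 a) = trace(b) trace(a b a b^3) - trace(a b a b^2)  (reduce the b square) = y^3*z^2 - x*y^2*z - y^3 - 2*y*z^2 + x*z + 3*y
trace(b^4 a^-1 b a) = trace(b a b^4) trace(a) - trace(b a b^4 a)  (eliminate a^-1) = x*y^4*z - x^2*y^3 - y^3*z^2 - 2*x*y^2*z + 2*x^2*y + y^3 + 2*y*z^2 - 3*y
trace(b^4 a^-1 b a^-1) = trace(b^4 a^-1 b) trace(a) - trace(b^4 a^-1 b a)  (eliminate a^-1) = x^2*y^5 - 2*x*y^4*z - 3*x^2*y^3 + y^3*z^2 + 5*x*y^2*z + x^2*y - y^3 - 2*y*z^2 - x*z + 3*y
trace(a^-2 b^4 a^-1 b) = trace(b^4 a^-1 b a^-1) trace(a) - trace(b^4 a^-1 b)  (eliminate a^-1) = x^3*y^5 - 2*x^2*y^4*z - 3*x^3*y^3 - x*y^5 + x*y^3*z^2 + 5*x^2*y^2*z + y^4*z + x^3*y + 3*x*y^3 - 2*x*y*z^2 - x^2*z - 3*y^2*z + z
trace(a^-1 b^4 a^-1 b^-1 a^-1) = trace(a^-2 b^4 a^-1) trace(b) - trace(a^-2 b^4 a^-1 b)  (eliminate b^-1) = x^2*y^4*z - x*y^5 - x*y^3*z^2 - 3*x^2*y^2*z + 4*x*y^3 + 2*x*y*z^2 + x^2*z + y^2*z - 3*x*y - z
trace(b^3 a^-1 b a) = trace(b a b^3) trace(a) - trace(b a b^3 a)  (eliminate a^-1) = x*y^3*z - x^2*y^2 - y^2*z^2 - x*y*z + x^2 + y^2 + z^2 - 2
trace(a^-1 b a^-1 b^3) = trace(b^3 a^-1 b) trace(a) - trace(b^3 a^-1 b a)  (eliminate a^-1) = x^2*y^4 - 2*x*y^3*z - 2*x^2*y^2 + y^2*z^2 + 3*x*y*z - y^2 - z^2 + 2
trace(b^4 a b^2) = trace(b) trace(b^4 a b) - trace(b^4 a)  (reduce the b square) = y^5*z - x*y^4 - 4*y^3*z + 3*x*y^2 + 3*y*z - x
trace(a b^3 a) = trace(a) trace(b^3 a) - trace(b^3)  (reduce the a square) = x*y^2*z - x^2*y - y^3 - x*z + 3*y
trace(b^2 a b^2 a b) = trace(b) trace(a b^3 a b) - trace(a b^3 a)  (reduce the b square) = y^3*z^2 - 2*x*y^2*z + x^2*y - y*z^2 + x*z - y
trace(a b^2 a) = trace(a) trace(b^2 a) - trace(b^2)  (reduce the a square) = x*y*z - x^2 - y^2 + 2
trace(b^2 a b^2 a) = trace(b) trace(a b^2 a b) - trace(a b^2 a)  (reduce the b square) = y^2*z^2 - 2*x*y*z + x^2 - 2
trace(b^4 a b^2 a) = trace(b) trace(b^2 a b^2 a b) - trace(b^2 a b^2 a)  (reduce the b square) = y^4*z^2 - 2*x*y^3*z + x^2*y^2 - 2*y^2*z^2 + 3*x*y*z - x^2 - y^2 + 2
trace(b a^-1 b^4 a b) = trace(b^4 a b^2) trace(a) - trace(b^4 a b^2 a)  (eliminate a^-1) = x*y^5*z - x^2*y^4 - y^4*z^2 - 2*x*y^3*z + 2*x^2*y^2 + 2*y^2*z^2 + y^2 - 2
trace(b^4 a b a b) = trace(b) trace(a b a b^4) - trace(a b a b^3)  (reduce the b square) = y^4*z^2 - x*y^3*z - y^4 - 3*y^2*z^2 + 2*x*y*z + 4*y^2 + z^2 - 2
trace(a b a b a b) = trace(a b a b) trace(a b) - trace(b a)  (split on a) = z^3 - 3*z
trace(a b a b a) = trace(a) trace(b a b a) - trace(b a b)  (reduce the a square) = x*z^2 - y*z - x
trace(b a b a b a b) = trace(b) trace(a b a b a b) - trace(a b a b a)  (reduce the b square) = y*z^3 - x*z^2 - 2*y*z + x
trace(a b a b a b^3) = trace(b) trace(b a b a b a b) - trace(b a b a b a)  (reduce the b square) = y^2*z^3 - x*y*z^2 - 2*y^2*z - z^3 + x*y + 3*z
trace(b^4 a b a b a) = trace(b) trace(a b a b a b^3) - trace(a b a b a b^2)  (reduce the b square) = y^3*z^3 - x*y^2*z^2 - 2*y^3*z - 2*y*z^3 + x*y^2 + x*z^2 + 5*y*z - x
trace(b a^-1 b^4 a b a) = trace(b^4 a b a b) trace(a) - trace(b^4 a b a b a)  (eliminate a^-1) = x*y^4*z^2 - x^2*y^3*z - y^3*z^3 - x*y^4 - 2*x*y^2*z^2 + 2*x^2*y*z + 2*y^3*z + 2*y*z^3 + 3*x*y^2 - 5*y*z - x
trace(a^-1 b a^-1 b^4 a b) = trace(b a^-1 b^4 a b) trace(a) - trace(b a^-1 b^4 a b a)  (eliminate a^-1) = x^2*y^5*z - x^3*y^4 - 2*x*y^4*z^2 - x^2*y^3*z + y^3*z^3 + 2*x^3*y^2 + x*y^4 + 4*x*y^2*z^2 - 2*x^2*y*z - 2*y^3*z - 2*y*z^3 - 2*x*y^2 + 5*y*z - x
trace(b^-1 a^-1 b a^-1 b^4 a) = trace(a^-1 b a^-1 b^4 a) trace(b) - trace(a^-1 b a^-1 b^4 a b)  (eliminate b^-1) = -x^2*y^5*z + x^3*y^4 + x*y^6 + 2*x*y^4*z^2 + x^2*y^3*z - y^5*z - y^3*z^3 - 2*x^3*y^2 - 5*x*y^4 - 4*x*y^2*z^2 + 2*x^2*y*z + 5*y^3*z + 2*y*z^3 + 5*x*y^2 - 6*y*z + x
trace(a^-1 b^4 a^-1 b^-1 a^-1 b) = trace(b^-1 a^-1 b a^-1 b^4) trace(a) - trace(b^-1 a^-1 b a^-1 b^4 a)  (eliminate a^-1) = x^2*y^5*z - x*y^6 - 2*x*y^4*z^2 - 3*x^2*y^3*z + y^5*z + y^3*z^3 + 5*x*y^4 + 5*x*y^2*z^2 + x^2*y*z - 5*y^3*z - 2*y*z^3 - 6*x*y^2 - x*z^2 + 6*y*z + x
trace(b^-1 a^-1 b^-1 a^-1 b^4 a^-1) = trace(a^-1 b^4 a^-1 b^-1 a^-1) trace(b) - trace(a^-1 b^4 a^-1 b^-1 a^-1 b)  (eliminate b^-1) = x*y^4*z^2 - y^5*z - y^3*z^3 - x*y^4 - 3*x*y^2*z^2 + 6*y^3*z + 2*y*z^3 + 3*x*y^2 + x*z^2 - 7*y*z - x

x*y^4*z^2 - y^5*z - y^3*z^3 - x*y^4 - 3*x*y^2*z^2 + 6*y^3*z + 2*y*z^3 + 3*x*y^2 + x*z^2 - 7*y*z - x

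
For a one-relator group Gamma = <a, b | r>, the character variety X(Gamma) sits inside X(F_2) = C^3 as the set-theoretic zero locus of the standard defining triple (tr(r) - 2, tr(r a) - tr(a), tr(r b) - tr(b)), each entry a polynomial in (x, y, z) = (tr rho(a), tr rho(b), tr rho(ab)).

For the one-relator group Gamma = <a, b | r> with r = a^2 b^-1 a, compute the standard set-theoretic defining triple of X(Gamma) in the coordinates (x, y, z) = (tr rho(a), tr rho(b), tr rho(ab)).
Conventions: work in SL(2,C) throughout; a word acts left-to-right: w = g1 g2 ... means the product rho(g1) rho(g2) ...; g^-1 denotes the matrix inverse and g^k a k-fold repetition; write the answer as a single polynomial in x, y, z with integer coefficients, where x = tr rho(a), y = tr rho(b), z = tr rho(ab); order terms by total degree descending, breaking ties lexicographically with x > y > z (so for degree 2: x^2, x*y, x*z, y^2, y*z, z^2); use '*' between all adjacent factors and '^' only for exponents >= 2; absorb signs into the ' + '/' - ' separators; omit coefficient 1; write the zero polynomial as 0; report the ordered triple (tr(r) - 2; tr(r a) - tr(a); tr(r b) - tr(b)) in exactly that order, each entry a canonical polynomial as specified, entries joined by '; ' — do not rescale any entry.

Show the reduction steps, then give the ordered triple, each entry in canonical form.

tr(a^2) = tr(a) * tr(a) - tr(1)  (reduce the a square) = x^2 - 2
tr(a^3) = tr(a) * tr(a^2) - tr(a)  (reduce the a square) = x^3 - 3*x
tr(a b a) = tr(a) * tr(b a) - tr(b)  (reduce the a square) = x*z - y
next, tr(a^3 b) = tr(a) * tr(a b a) - tr(a b)  (reduce the a square) = x^2*z - x*y - z
tr(a^2 b^-1 a) = tr(a^3) * tr(b) - tr(a^3 b)  (eliminate b^-1) = x^3*y - x^2*z - 2*x*y + z
next, tr(a^4) = tr(a) * tr(a^3) - tr(a^2)  (reduce the a square) = x^4 - 4*x^2 + 2
tr(a^4 b) = tr(a) * tr(a^2 b a) - tr(a^2 b)  (reduce the a square) = x^3*z - x^2*y - 2*x*z + y
tr(a^2 b^-1 a^2) = tr(a^4) * tr(b) - tr(a^4 b)  (eliminate b^-1) = x^4*y - x^3*z - 3*x^2*y + 2*x*z + y
tr(b a b a) = tr(b a) * tr(b a) - tr(1)   [split at repeated b] = z^2 - 2
tr(b a b) = tr(b) * tr(a b) - tr(a) = y*z - x
and tr(a b a^2 b) = tr(a) * tr(b a b a) - tr(b a b) = x*z^2 - y*z - x
next, tr(a^2 b^-1 a b) = tr(a b a^2) * tr(b) - tr(a b a^2 b) = x^2*y*z - x*y^2 - x*z^2 + x
assemble the triple (tr(r) - 2; tr(r a) - x; tr(r b) - y)

x^3*y - x^2*z - 2*x*y + z - 2; x^4*y - x^3*z - 3*x^2*y + 2*x*z - x + y; x^2*y*z - x*y^2 - x*z^2 + x - y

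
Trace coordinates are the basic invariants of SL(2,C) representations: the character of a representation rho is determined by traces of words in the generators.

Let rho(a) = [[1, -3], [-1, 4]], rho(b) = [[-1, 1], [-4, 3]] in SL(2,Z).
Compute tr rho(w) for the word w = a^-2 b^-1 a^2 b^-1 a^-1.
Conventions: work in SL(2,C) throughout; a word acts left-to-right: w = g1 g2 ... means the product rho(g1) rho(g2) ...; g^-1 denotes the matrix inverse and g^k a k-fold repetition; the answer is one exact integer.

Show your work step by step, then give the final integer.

-34641

rho(a^-1) = [[4, 3], [1, 1]]
... * rho(a^-1) = [[4, 3], [1, 1]]  ->  [[19, 15], [5, 4]]
... * rho(b^-1) = [[3, -1], [4, -1]]  ->  [[117, -34], [31, -9]]
... * rho(a) = [[1, -3], [-1, 4]]  ->  [[151, -487], [40, -129]]
... * rho(a) = [[1, -3], [-1, 4]]  ->  [[638, -2401], [169, -636]]
... * rho(b^-1) = [[3, -1], [4, -1]]  ->  [[-7690, 1763], [-2037, 467]]
... * rho(a^-1) = [[4, 3], [1, 1]]  ->  [[-28997, -21307], [-7681, -5644]]
tr = -28997 + -5644 = -34641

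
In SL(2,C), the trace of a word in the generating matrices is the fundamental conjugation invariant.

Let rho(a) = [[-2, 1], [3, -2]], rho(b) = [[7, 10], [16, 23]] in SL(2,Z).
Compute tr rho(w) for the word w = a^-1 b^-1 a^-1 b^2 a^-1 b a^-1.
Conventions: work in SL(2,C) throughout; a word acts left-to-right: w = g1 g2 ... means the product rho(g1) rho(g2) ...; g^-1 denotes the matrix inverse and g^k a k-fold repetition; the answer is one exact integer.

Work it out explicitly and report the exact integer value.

7431074

rho(a^-1) = [[-2, -1], [-3, -2]]
... * rho(b^-1) = [[23, -10], [-16, 7]]  ->  [[-30, 13], [-37, 16]]
... * rho(a^-1) = [[-2, -1], [-3, -2]]  ->  [[21, 4], [26, 5]]
... * rho(b) = [[7, 10], [16, 23]]  ->  [[211, 302], [262, 375]]
... * rho(b) = [[7, 10], [16, 23]]  ->  [[6309, 9056], [7834, 11245]]
... * rho(a^-1) = [[-2, -1], [-3, -2]]  ->  [[-39786, -24421], [-49403, -30324]]
... * rho(b) = [[7, 10], [16, 23]]  ->  [[-669238, -959543], [-831005, -1191482]]
... * rho(a^-1) = [[-2, -1], [-3, -2]]  ->  [[4217105, 2588324], [5236456, 3213969]]
tr = 4217105 + 3213969 = 7431074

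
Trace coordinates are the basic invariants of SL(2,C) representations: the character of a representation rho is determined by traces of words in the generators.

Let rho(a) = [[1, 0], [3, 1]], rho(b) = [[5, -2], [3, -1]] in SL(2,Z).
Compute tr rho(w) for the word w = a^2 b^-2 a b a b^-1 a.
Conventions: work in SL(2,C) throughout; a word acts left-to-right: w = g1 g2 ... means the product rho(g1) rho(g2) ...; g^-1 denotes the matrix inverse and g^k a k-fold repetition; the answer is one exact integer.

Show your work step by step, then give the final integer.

-2890

rho(a) = [[1, 0], [3, 1]]
... * rho(a) = [[1, 0], [3, 1]]  ->  [[1, 0], [6, 1]]
... * rho(b^-1) = [[-1, 2], [-3, 5]]  ->  [[-1, 2], [-9, 17]]
... * rho(b^-1) = [[-1, 2], [-3, 5]]  ->  [[-5, 8], [-42, 67]]
... * rho(a) = [[1, 0], [3, 1]]  ->  [[19, 8], [159, 67]]
... * rho(b) = [[5, -2], [3, -1]]  ->  [[119, -46], [996, -385]]
... * rho(a) = [[1, 0], [3, 1]]  ->  [[-19, -46], [-159, -385]]
... * rho(b^-1) = [[-1, 2], [-3, 5]]  ->  [[157, -268], [1314, -2243]]
... * rho(a) = [[1, 0], [3, 1]]  ->  [[-647, -268], [-5415, -2243]]
tr = -647 + -2243 = -2890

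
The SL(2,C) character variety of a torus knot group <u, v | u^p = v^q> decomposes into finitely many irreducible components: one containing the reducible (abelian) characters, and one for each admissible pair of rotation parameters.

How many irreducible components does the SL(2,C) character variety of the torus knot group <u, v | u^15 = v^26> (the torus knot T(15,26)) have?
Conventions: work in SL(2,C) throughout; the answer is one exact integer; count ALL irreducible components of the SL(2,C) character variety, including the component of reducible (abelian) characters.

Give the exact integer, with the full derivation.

176

In the torus knot group T(15,26), u^15 = v^26 is central, so an irreducible representation sends it to +I or -I (Schur).
This locks tr(u) to 2*cos(pi*alpha/15), alpha in 1..14, and tr(v) to 2*cos(pi*beta/26), beta in 1..25, on each component of irreducible characters.
u^15 = (-1)^alpha I and v^26 = (-1)^beta I must agree, so alpha and beta have equal parity.
count pairs: odd alpha (7 choices) x odd beta (13), plus even alpha (7) x even beta (12): 7*13 + 7*12 = 175.
components with irreducible characters: 175; plus the single component of reducible (abelian) characters: total 176.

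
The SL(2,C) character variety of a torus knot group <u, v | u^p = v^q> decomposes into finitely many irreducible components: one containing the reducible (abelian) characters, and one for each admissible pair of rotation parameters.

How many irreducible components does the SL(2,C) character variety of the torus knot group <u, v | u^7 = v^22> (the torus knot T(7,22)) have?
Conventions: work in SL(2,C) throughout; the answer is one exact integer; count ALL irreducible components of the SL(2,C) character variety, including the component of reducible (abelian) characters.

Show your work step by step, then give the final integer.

For T(7,22): irreducibility forces the central element u^7 = v^22 to one of +I, -I.
On an irreducible component, tr(u) is locked at 2*cos(pi*alpha/7) for some alpha in 1..6, and tr(v) at 2*cos(pi*beta/22) for some beta in 1..21.
u^7 = (-1)^alpha I and v^22 = (-1)^beta I must agree, so alpha and beta have equal parity.
count pairs: odd alpha (3 choices) x odd beta (11), plus even alpha (3) x even beta (10): 3*11 + 3*10 = 63.
That is 63 components of irreducible characters, and with the reducible (abelian) component the total is 64.

64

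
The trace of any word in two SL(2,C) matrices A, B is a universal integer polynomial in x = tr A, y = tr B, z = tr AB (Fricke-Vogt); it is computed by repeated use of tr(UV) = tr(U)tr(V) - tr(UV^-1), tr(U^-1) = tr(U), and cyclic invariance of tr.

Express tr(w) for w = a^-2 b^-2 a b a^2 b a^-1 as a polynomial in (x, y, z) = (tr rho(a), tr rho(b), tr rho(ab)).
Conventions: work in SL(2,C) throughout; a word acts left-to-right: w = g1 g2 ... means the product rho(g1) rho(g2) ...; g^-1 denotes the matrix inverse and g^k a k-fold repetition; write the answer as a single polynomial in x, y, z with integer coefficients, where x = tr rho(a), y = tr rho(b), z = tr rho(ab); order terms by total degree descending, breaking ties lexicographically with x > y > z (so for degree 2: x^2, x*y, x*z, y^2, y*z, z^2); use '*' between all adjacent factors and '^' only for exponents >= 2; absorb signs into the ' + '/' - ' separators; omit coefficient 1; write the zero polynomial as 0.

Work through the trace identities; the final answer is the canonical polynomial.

trace(b^2 a) = trace(b) trace(a b) - trace(a) = y*z - x
use: trace(b^2) = trace(b) trace(b) - trace(1) = y^2 - 2
trace(b a^2 b) = trace(a) trace(b^2 a) - trace(b^2) = x*y*z - x^2 - y^2 + 2
apply: trace(b a b a) = trace(b a) trace(b a) - trace(1) = z^2 - 2
use: trace(b a^2 b a) = trace(a) trace(b a b a) - trace(b a b) = x*z^2 - y*z - x
apply: trace(b a^2 b a^-1) = trace(b a^2 b) trace(a) - trace(b a^2 b a) = x^2*y*z - x^3 - x*y^2 - x*z^2 + y*z + 3*x
trace(b a^2) = trace(a) trace(b a) - trace(b) = x*z - y
trace(a b a^2) = trace(a) trace(b a^2) - trace(b a) = x^2*z - x*y - z
trace(b a b a^2 b) = trace(b) trace(a b a^2 b) - trace(a b a^2) = x*y*z^2 - x^2*z - y^2*z + z
trace(b a b a b a) = trace(a b) trace(a b a b) - trace(a^-1 b^-1) = z^3 - 3*z
trace(b a b a b) = trace(b) trace(a b a b) - trace(a b a) = y*z^2 - x*z - y
use: trace(b a b a^2 b a) = trace(a) trace(b a b a b a) - trace(b a b a b) = x*z^3 - y*z^2 - 2*x*z + y
trace(b a b a^2 b a^-1) = trace(b a b a^2 b) trace(a) - trace(b a b a^2 b a) = x^2*y*z^2 - x^3*z - x*y^2*z - x*z^3 + y*z^2 + 3*x*z - y
trace(a b a^2 b a^-2 b) = trace(b a b a^2 b a^-1) trace(a) - trace(b a b a^2 b) = x^3*y*z^2 - x^4*z - x^2*y^2*z - x^2*z^3 + 4*x^2*z + y^2*z - x*y - z
trace(a^-1 b^-1 a b a^2 b a^-1) = trace(a b a^2 b a^-2) trace(b) - trace(a b a^2 b a^-2 b) = -x^3*y*z^2 + x^4*z + 2*x^2*y^2*z + x^2*z^3 - x^3*y - x*y^3 - x*y*z^2 - 4*x^2*z + 4*x*y + z
apply: trace(a^-1 b^-1 a b a^2 b) = trace(a b a^2 b a^-1) trace(b) - trace(a b a^2 b a^-1 b) = -x^2*y*z^2 + x^3*z + 2*x*y^2*z + x*z^3 - x^2*y - y^3 - y*z^2 - 3*x*z + 3*y
trace(b^-1 a b a^2 b a^-3) = trace(a^-1 b^-1 a b a^2 b a^-1) trace(a) - trace(a^-1 b^-1 a b a^2 b) = -x^4*y*z^2 + x^5*z + 2*x^3*y^2*z + x^3*z^3 - x^4*y - x^2*y^3 - 5*x^3*z - 2*x*y^2*z - x*z^3 + 5*x^2*y + y^3 + y*z^2 + 4*x*z - 3*y
trace(b a^2 b a^-2) = trace(a^-1 b a^2 b) trace(a) - trace(a^-1 b a^2 b a) = x^3*y*z - x^4 - x^2*y^2 - x^2*z^2 + 4*x^2 + y^2 - 2
trace(a^-2 b^-2 a b a^2 b a^-1) = trace(b^-1 a b a^2 b a^-3) trace(b) - trace(b^-1 a b a^2 b a^-3 b) = -x^4*y^2*z^2 + x^5*y*z + 2*x^3*y^3*z + x^3*y*z^3 - x^4*y^2 - x^2*y^4 - 6*x^3*y*z - 2*x*y^3*z - x*y*z^3 + x^4 + 6*x^2*y^2 + x^2*z^2 + y^4 + y^2*z^2 + 4*x*y*z - 4*x^2 - 4*y^2 + 2

-x^4*y^2*z^2 + x^5*y*z + 2*x^3*y^3*z + x^3*y*z^3 - x^4*y^2 - x^2*y^4 - 6*x^3*y*z - 2*x*y^3*z - x*y*z^3 + x^4 + 6*x^2*y^2 + x^2*z^2 + y^4 + y^2*z^2 + 4*x*y*z - 4*x^2 - 4*y^2 + 2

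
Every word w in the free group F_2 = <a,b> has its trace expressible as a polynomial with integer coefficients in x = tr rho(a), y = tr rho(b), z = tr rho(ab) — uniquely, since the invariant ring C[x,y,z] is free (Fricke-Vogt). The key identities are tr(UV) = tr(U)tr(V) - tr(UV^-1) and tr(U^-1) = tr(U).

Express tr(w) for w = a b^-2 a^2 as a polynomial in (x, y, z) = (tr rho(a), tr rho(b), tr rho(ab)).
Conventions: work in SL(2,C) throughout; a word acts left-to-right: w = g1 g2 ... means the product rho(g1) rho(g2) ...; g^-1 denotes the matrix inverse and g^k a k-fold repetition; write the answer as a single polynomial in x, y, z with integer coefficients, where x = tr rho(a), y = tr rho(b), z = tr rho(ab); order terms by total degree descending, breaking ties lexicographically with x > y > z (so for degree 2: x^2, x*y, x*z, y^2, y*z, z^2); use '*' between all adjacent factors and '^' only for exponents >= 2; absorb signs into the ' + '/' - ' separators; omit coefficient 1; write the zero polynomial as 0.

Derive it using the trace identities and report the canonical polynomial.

next, trace(a^2) = trace(a) * trace(a) - trace(1) = x^2 - 2
next, trace(a^3) = trace(a) * trace(a^2) - trace(a) = x^3 - 3*x
and trace(b a^2) = trace(a) * trace(b a) - trace(b) = x*z - y
trace(a^3 b) = trace(a) * trace(b a^2) - trace(b a) = x^2*z - x*y - z
trace(a^3 b^-1) = trace(a^3) * trace(b) - trace(a^3 b) = x^3*y - x^2*z - 2*x*y + z
trace(a b^-2 a^2) = trace(a^3 b^-1) * trace(b) - trace(a^3) = x^3*y^2 - x^2*y*z - x^3 - 2*x*y^2 + y*z + 3*x

x^3*y^2 - x^2*y*z - x^3 - 2*x*y^2 + y*z + 3*x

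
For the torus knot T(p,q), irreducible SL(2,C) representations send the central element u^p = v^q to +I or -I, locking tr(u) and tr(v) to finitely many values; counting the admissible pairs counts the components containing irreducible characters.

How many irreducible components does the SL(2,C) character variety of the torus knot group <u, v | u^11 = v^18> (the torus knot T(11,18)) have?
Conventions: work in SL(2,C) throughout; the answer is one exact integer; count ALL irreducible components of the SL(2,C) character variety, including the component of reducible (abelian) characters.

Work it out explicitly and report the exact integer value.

In the torus knot group T(11,18), u^11 = v^18 is central, so an irreducible representation sends it to +I or -I (Schur).
On an irreducible component, tr(u) is locked at 2*cos(pi*alpha/11) for some alpha in 1..10, and tr(v) at 2*cos(pi*beta/18) for some beta in 1..17.
u^11 = (-1)^alpha I and v^18 = (-1)^beta I must agree, so alpha and beta have equal parity.
Counting: 5 odd alphas x 9 odd betas + 5 even alphas x 8 even betas = 45 + 40 = 85.
That is 85 components of irreducible characters, and with the reducible (abelian) component the total is 86.

86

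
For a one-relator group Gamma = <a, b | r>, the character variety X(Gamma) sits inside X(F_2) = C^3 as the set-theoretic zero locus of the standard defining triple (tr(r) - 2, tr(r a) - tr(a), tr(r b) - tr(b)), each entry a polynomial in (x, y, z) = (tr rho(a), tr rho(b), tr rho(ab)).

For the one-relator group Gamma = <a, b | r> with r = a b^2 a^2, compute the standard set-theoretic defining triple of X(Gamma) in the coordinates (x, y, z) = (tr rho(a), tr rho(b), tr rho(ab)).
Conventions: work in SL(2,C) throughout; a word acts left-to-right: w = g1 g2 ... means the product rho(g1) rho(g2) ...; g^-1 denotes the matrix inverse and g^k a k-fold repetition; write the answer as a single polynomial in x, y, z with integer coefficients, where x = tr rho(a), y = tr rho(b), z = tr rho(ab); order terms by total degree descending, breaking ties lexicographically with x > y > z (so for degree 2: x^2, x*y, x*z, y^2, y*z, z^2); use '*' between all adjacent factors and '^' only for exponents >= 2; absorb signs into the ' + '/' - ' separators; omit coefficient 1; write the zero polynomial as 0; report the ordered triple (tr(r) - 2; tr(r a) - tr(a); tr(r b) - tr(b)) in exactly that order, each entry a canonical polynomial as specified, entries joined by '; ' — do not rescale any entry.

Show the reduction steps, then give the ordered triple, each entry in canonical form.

x^2*y*z - x^3 - x*y^2 - y*z + 3*x - 2; x^3*y*z - x^4 - x^2*y^2 - 2*x*y*z + 4*x^2 + y^2 - x - 2; x*y*z^2 - x^2*z - y^2*z - y + z

trace(a^2 b) = trace(a) trace(b a) - trace(b) = x*z - y
trace(a^2) = trace(a) trace(a) - trace(1) = x^2 - 2
use: trace(b^2 a^2) = trace(b) trace(a^2 b) - trace(a^2) = x*y*z - x^2 - y^2 + 2
use: trace(b^2 a) = trace(b) trace(a b) - trace(a) = y*z - x
trace(a b^2 a^2) = trace(a) trace(b^2 a^2) - trace(b^2 a) = x^2*y*z - x^3 - x*y^2 - y*z + 3*x
use: trace(a b^2 a^3) = trace(a) trace(a^2 b^2 a) - trace(a^2 b^2) = x^3*y*z - x^4 - x^2*y^2 - 2*x*y*z + 4*x^2 + y^2 - 2
trace(a b a b) = trace(b a) trace(b a) - trace(1)  (split on b) = z^2 - 2
use: trace(b a b^2 a) = trace(b) trace(a b a b) - trace(a b a)  (reduce the b square) = y*z^2 - x*z - y
use: trace(b a b^2) = trace(b) trace(b a b) - trace(b a)  (reduce the b square) = y^2*z - x*y - z
apply: trace(a b^2 a^2 b) = trace(a) trace(b a b^2 a) - trace(b a b^2)  (reduce the a square) = x*y*z^2 - x^2*z - y^2*z + z
assemble the triple (trace(r) - 2; trace(r a) - x; trace(r b) - y)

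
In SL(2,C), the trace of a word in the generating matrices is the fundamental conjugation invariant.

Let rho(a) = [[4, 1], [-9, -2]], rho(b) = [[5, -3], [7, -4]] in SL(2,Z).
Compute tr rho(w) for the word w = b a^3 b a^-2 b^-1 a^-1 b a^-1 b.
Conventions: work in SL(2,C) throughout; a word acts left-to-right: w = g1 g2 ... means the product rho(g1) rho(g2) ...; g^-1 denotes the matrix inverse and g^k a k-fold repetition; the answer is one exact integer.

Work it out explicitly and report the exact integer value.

rho(b) = [[5, -3], [7, -4]]
... * rho(a) = [[4, 1], [-9, -2]]  ->  [[47, 11], [64, 15]]
... * rho(a) = [[4, 1], [-9, -2]]  ->  [[89, 25], [121, 34]]
... * rho(a) = [[4, 1], [-9, -2]]  ->  [[131, 39], [178, 53]]
... * rho(b) = [[5, -3], [7, -4]]  ->  [[928, -549], [1261, -746]]
... * rho(a^-1) = [[-2, -1], [9, 4]]  ->  [[-6797, -3124], [-9236, -4245]]
... * rho(a^-1) = [[-2, -1], [9, 4]]  ->  [[-14522, -5699], [-19733, -7744]]
... * rho(b^-1) = [[-4, 3], [-7, 5]]  ->  [[97981, -72061], [133140, -97919]]
... * rho(a^-1) = [[-2, -1], [9, 4]]  ->  [[-844511, -386225], [-1147551, -524816]]
... * rho(b) = [[5, -3], [7, -4]]  ->  [[-6926130, 4078433], [-9411467, 5541917]]
... * rho(a^-1) = [[-2, -1], [9, 4]]  ->  [[50558157, 23239862], [68700187, 31579135]]
... * rho(b) = [[5, -3], [7, -4]]  ->  [[415469819, -244633919], [564554880, -332417101]]
tr = 415469819 + -332417101 = 83052718

83052718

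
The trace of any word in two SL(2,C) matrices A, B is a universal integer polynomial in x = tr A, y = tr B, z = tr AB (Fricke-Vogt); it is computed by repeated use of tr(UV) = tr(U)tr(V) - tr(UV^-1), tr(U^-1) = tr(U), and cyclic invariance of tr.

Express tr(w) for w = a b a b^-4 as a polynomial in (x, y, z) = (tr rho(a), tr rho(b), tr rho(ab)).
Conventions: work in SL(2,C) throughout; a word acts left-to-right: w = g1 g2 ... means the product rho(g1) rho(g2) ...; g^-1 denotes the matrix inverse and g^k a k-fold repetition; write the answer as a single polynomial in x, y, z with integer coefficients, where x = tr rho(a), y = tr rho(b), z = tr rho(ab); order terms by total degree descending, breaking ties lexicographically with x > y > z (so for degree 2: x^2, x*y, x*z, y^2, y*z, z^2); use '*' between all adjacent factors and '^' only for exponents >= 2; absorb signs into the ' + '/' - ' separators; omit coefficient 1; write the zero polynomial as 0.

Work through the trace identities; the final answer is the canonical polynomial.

x*y^4*z - y^5 - y^3*z^2 - 3*x*y^2*z + 5*y^3 + 2*y*z^2 + x*z - 5*y

tr(a b a) = tr(a) tr(b a) - tr(b) = x*z - y
tr(a b a b) = tr(b a) tr(b a) - tr(1)   [split at repeated b] = z^2 - 2
so tr(a b a b^-1) = tr(a b a) tr(b) - tr(a b a b) = x*y*z - y^2 - z^2 + 2
tr(b^-2 a b a) = tr(a b a b^-1) tr(b) - tr(a b a) = x*y^2*z - y^3 - y*z^2 - x*z + 3*y
so tr(b^-2 a b a b^-1) = tr(b^-2 a b a) tr(b) - tr(b^-2 a b a b) = x*y^3*z - y^4 - y^2*z^2 - 2*x*y*z + 4*y^2 + z^2 - 2
tr(a b a b^-4) = tr(b^-2 a b a b^-1) tr(b) - tr(b^-2 a b a) = x*y^4*z - y^5 - y^3*z^2 - 3*x*y^2*z + 5*y^3 + 2*y*z^2 + x*z - 5*y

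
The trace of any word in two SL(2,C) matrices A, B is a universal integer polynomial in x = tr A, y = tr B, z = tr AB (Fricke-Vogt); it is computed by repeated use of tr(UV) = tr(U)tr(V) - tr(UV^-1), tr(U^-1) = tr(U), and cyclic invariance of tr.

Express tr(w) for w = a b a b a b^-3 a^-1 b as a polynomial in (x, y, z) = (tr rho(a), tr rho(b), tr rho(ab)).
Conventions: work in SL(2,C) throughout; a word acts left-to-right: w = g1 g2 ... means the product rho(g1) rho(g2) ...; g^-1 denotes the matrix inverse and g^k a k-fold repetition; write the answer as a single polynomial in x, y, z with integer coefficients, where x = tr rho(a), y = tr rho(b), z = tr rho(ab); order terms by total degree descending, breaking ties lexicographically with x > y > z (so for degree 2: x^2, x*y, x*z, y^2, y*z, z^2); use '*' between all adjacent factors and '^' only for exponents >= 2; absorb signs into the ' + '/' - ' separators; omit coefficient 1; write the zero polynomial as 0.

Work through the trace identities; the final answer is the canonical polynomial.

trace(a b a b) = trace(b a) trace(b a) - trace(1)  (split on b) = z^2 - 2
trace(a b a) = trace(a) trace(b a) - trace(b)  (reduce the a square) = x*z - y
trace(b a b a b) = trace(b) trace(a b a b) - trace(a b a)  (reduce the b square) = y*z^2 - x*z - y
trace(a b a b a b) = trace(a b) trace(a b a b) - trace(a^-1 b^-1)  (split on a) = z^3 - 3*z
trace(b a b) = trace(b) trace(a b) - trace(a)  (reduce the b square) = y*z - x
trace(a b a b a) = trace(a) trace(b a b a) - trace(b a b)  (reduce the a square) = x*z^2 - y*z - x
trace(b a b a b a b) = trace(b) trace(a b a b a b) - trace(a b a b a)  (reduce the b square) = y*z^3 - x*z^2 - 2*y*z + x
trace(b a b a b a b a) = trace(a b) trace(a b a b a b) - trace(a^-1 b^-1 a^-1 b^-1)  (split on a) = z^4 - 4*z^2 + 2
trace(a^-1 b a b a b a b) = trace(b a b a b a b) trace(a) - trace(b a b a b a b a)  (eliminate a^-1) = x*y*z^3 - x^2*z^2 - z^4 - 2*x*y*z + x^2 + 4*z^2 - 2
trace(b^-1 a^-1 b a b a b a) = trace(a^-1 b a b a b a) trace(b) - trace(a^-1 b a b a b a b)  (eliminate b^-1) = -x*y*z^3 + x^2*z^2 + y^2*z^2 + z^4 + x*y*z - x^2 - y^2 - 4*z^2 + 2
trace(a^-1 b a b a b a b^-2) = trace(b^-1 a^-1 b a b a b a) trace(b) - trace(b^-1 a^-1 b a b a b a b)  (eliminate b^-1) = -x*y^2*z^3 + x^2*y*z^2 + y^3*z^2 + y*z^4 + x*y^2*z - x^2*y - y^3 - 5*y*z^2 + x*z + 3*y
trace(a b a b a b^-3 a^-1 b) = trace(a^-1 b a b a b a b^-2) trace(b) - trace(a^-1 b a b a b a b^-1)  (eliminate b^-1) = -x*y^3*z^3 + x^2*y^2*z^2 + y^4*z^2 + y^2*z^4 + x*y^3*z + x*y*z^3 - x^2*y^2 - x^2*z^2 - y^4 - 6*y^2*z^2 - z^4 + x^2 + 4*y^2 + 4*z^2 - 2

-x*y^3*z^3 + x^2*y^2*z^2 + y^4*z^2 + y^2*z^4 + x*y^3*z + x*y*z^3 - x^2*y^2 - x^2*z^2 - y^4 - 6*y^2*z^2 - z^4 + x^2 + 4*y^2 + 4*z^2 - 2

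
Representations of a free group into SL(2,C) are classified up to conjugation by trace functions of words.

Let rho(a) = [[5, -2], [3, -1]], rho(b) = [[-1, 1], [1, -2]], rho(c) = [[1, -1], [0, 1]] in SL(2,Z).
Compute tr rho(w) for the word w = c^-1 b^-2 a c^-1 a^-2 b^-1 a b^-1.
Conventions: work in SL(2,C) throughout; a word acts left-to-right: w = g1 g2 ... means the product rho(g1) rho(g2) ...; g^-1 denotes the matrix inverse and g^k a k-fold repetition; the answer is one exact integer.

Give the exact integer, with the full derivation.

-238

rho(c^-1) = [[1, 1], [0, 1]]
... * rho(b^-1) = [[-2, -1], [-1, -1]]  ->  [[-3, -2], [-1, -1]]
... * rho(b^-1) = [[-2, -1], [-1, -1]]  ->  [[8, 5], [3, 2]]
... * rho(a) = [[5, -2], [3, -1]]  ->  [[55, -21], [21, -8]]
... * rho(c^-1) = [[1, 1], [0, 1]]  ->  [[55, 34], [21, 13]]
... * rho(a^-1) = [[-1, 2], [-3, 5]]  ->  [[-157, 280], [-60, 107]]
... * rho(a^-1) = [[-1, 2], [-3, 5]]  ->  [[-683, 1086], [-261, 415]]
... * rho(b^-1) = [[-2, -1], [-1, -1]]  ->  [[280, -403], [107, -154]]
... * rho(a) = [[5, -2], [3, -1]]  ->  [[191, -157], [73, -60]]
... * rho(b^-1) = [[-2, -1], [-1, -1]]  ->  [[-225, -34], [-86, -13]]
tr = -225 + -13 = -238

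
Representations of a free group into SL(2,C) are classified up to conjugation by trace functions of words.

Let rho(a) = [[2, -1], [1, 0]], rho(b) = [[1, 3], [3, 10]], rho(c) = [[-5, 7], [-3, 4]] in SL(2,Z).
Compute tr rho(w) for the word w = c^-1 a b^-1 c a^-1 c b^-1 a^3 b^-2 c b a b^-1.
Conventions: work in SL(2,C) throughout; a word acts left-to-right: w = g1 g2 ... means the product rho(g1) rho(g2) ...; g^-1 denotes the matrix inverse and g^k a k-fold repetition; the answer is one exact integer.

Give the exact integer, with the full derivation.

rho(c^-1) = [[4, -7], [3, -5]]
... * rho(a) = [[2, -1], [1, 0]]  ->  [[1, -4], [1, -3]]
... * rho(b^-1) = [[10, -3], [-3, 1]]  ->  [[22, -7], [19, -6]]
... * rho(c) = [[-5, 7], [-3, 4]]  ->  [[-89, 126], [-77, 109]]
... * rho(a^-1) = [[0, 1], [-1, 2]]  ->  [[-126, 163], [-109, 141]]
... * rho(c) = [[-5, 7], [-3, 4]]  ->  [[141, -230], [122, -199]]
... * rho(b^-1) = [[10, -3], [-3, 1]]  ->  [[2100, -653], [1817, -565]]
... * rho(a) = [[2, -1], [1, 0]]  ->  [[3547, -2100], [3069, -1817]]
... * rho(a) = [[2, -1], [1, 0]]  ->  [[4994, -3547], [4321, -3069]]
... * rho(a) = [[2, -1], [1, 0]]  ->  [[6441, -4994], [5573, -4321]]
... * rho(b^-1) = [[10, -3], [-3, 1]]  ->  [[79392, -24317], [68693, -21040]]
... * rho(b^-1) = [[10, -3], [-3, 1]]  ->  [[866871, -262493], [750050, -227119]]
... * rho(c) = [[-5, 7], [-3, 4]]  ->  [[-3546876, 5018125], [-3068893, 4341874]]
... * rho(b) = [[1, 3], [3, 10]]  ->  [[11507499, 39540622], [9956729, 34212061]]
... * rho(a) = [[2, -1], [1, 0]]  ->  [[62555620, -11507499], [54125519, -9956729]]
... * rho(b^-1) = [[10, -3], [-3, 1]]  ->  [[660078697, -199174359], [571125377, -172333286]]
tr = 660078697 + -172333286 = 487745411

487745411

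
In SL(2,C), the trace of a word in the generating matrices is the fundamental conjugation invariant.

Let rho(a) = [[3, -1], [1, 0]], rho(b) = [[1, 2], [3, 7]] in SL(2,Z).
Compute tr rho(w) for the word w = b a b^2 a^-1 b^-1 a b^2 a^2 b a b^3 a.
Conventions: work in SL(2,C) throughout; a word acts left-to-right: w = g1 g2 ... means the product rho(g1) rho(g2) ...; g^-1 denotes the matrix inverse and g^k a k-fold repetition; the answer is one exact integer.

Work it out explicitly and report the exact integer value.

rho(b) = [[1, 2], [3, 7]]
... * rho(a) = [[3, -1], [1, 0]]  ->  [[5, -1], [16, -3]]
... * rho(b) = [[1, 2], [3, 7]]  ->  [[2, 3], [7, 11]]
... * rho(b) = [[1, 2], [3, 7]]  ->  [[11, 25], [40, 91]]
... * rho(a^-1) = [[0, 1], [-1, 3]]  ->  [[-25, 86], [-91, 313]]
... * rho(b^-1) = [[7, -2], [-3, 1]]  ->  [[-433, 136], [-1576, 495]]
... * rho(a) = [[3, -1], [1, 0]]  ->  [[-1163, 433], [-4233, 1576]]
... * rho(b) = [[1, 2], [3, 7]]  ->  [[136, 705], [495, 2566]]
... * rho(b) = [[1, 2], [3, 7]]  ->  [[2251, 5207], [8193, 18952]]
... * rho(a) = [[3, -1], [1, 0]]  ->  [[11960, -2251], [43531, -8193]]
... * rho(a) = [[3, -1], [1, 0]]  ->  [[33629, -11960], [122400, -43531]]
... * rho(b) = [[1, 2], [3, 7]]  ->  [[-2251, -16462], [-8193, -59917]]
... * rho(a) = [[3, -1], [1, 0]]  ->  [[-23215, 2251], [-84496, 8193]]
... * rho(b) = [[1, 2], [3, 7]]  ->  [[-16462, -30673], [-59917, -111641]]
... * rho(b) = [[1, 2], [3, 7]]  ->  [[-108481, -247635], [-394840, -901321]]
... * rho(b) = [[1, 2], [3, 7]]  ->  [[-851386, -1950407], [-3098803, -7098927]]
... * rho(a) = [[3, -1], [1, 0]]  ->  [[-4504565, 851386], [-16395336, 3098803]]
tr = -4504565 + 3098803 = -1405762

-1405762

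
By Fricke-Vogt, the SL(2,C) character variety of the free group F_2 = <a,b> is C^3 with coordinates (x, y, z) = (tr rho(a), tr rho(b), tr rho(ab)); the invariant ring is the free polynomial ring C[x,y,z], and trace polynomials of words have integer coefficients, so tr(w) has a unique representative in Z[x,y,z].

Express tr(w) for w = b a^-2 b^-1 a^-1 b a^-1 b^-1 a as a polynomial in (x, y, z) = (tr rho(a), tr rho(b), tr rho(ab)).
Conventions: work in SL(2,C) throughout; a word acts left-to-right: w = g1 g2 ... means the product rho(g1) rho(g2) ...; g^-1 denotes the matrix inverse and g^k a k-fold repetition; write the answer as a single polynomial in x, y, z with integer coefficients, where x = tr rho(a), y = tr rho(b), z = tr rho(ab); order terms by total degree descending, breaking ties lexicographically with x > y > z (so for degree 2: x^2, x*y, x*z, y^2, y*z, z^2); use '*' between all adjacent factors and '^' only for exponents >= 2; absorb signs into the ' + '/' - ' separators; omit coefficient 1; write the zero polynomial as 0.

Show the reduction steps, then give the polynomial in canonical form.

next, tr(b^2) = tr(b)*tr(b) - tr(1)   [square of b] = y^2 - 2
tr(b^2 a) = tr(b)*tr(a b) - tr(a)   [square of b] = y*z - x
next, tr(b^2 a^-1) = tr(b^2)*tr(a) - tr(b^2 a)   [inverse elimination on a] = x*y^2 - y*z - x
next, tr(a^-2 b^2) = tr(b^2 a^-1)*tr(a) - tr(b^2)   [inverse elimination on a] = x^2*y^2 - x*y*z - x^2 - y^2 + 2
tr(b a^-3 b) = tr(a^-2 b^2)*tr(a) - tr(a^-2 b^2 a)   [inverse elimination on a] = x^3*y^2 - x^2*y*z - x^3 - 2*x*y^2 + y*z + 3*x
tr(b a b^2) = tr(b)*tr(b a b) - tr(b a)   [square of b] = y^2*z - x*y - z
tr(a b a b) = tr(a b)*tr(a b) - tr(1)   [split at a repeated a] = z^2 - 2
and tr(a b a) = tr(a)*tr(b a) - tr(b)   [square of a] = x*z - y
and tr(b a b^2 a) = tr(b)*tr(a b a b) - tr(a b a)   [square of b] = y*z^2 - x*z - y
tr(b a^-1 b a b) = tr(b a b^2)*tr(a) - tr(b a b^2 a)   [inverse elimination on a] = x*y^2*z - x^2*y - y*z^2 + y
tr(b a b a b a) = tr(a b a b)*tr(a b) - tr(b a)   [split at a repeated a] = z^3 - 3*z
next, tr(b a^-1 b a b a) = tr(b a b a b)*tr(a) - tr(b a b a b a)   [inverse elimination on a] = x*y*z^2 - x^2*z - z^3 - x*y + 3*z
next, tr(a^-1 b a^-1 b a b) = tr(b a^-1 b a b)*tr(a) - tr(b a^-1 b a b a)   [inverse elimination on a] = x^2*y^2*z - x^3*y - 2*x*y*z^2 + x^2*z + z^3 + 2*x*y - 3*z
tr(a^-1 b a^-1 b a b a^-1) = tr(a^-1 b a^-1 b a b)*tr(a) - tr(a^-1 b a^-1 b a b a)   [inverse elimination on a] = x^3*y^2*z - x^4*y - 2*x^2*y*z^2 + x^3*z - x*y^2*z + x*z^3 + 3*x^2*y + y*z^2 - 3*x*z - y
next, tr(a b a^-3 b a^-1 b) = tr(a^-1 b a^-1 b a b a^-1)*tr(a) - tr(a^-1 b a^-1 b a b)   [inverse elimination on a] = x^4*y^2*z - x^5*y - 2*x^3*y*z^2 + x^4*z - 2*x^2*y^2*z + x^2*z^3 + 4*x^3*y + 3*x*y*z^2 - 4*x^2*z - z^3 - 3*x*y + 3*z
next, tr(a^-1 b a^-1 b^-1 a b a^-2) = tr(a b a^-3 b a^-1)*tr(b) - tr(a b a^-3 b a^-1 b)   [inverse elimination on b] = -x^4*y^2*z + x^5*y + x^3*y^3 + 2*x^3*y*z^2 - x^4*z + x^2*y^2*z - x^2*z^3 - 5*x^3*y - 2*x*y^3 - 3*x*y*z^2 + 4*x^2*z + y^2*z + z^3 + 6*x*y - 3*z
next, tr(b^3) = tr(b)*tr(b^2) - tr(b)   [square of b] = y^3 - 3*y
and tr(b a^-1 b^2) = tr(b^3)*tr(a) - tr(b^3 a)   [inverse elimination on a] = x*y^3 - y^2*z - 2*x*y + z
tr(b a^-1 b^2 a) = tr(b^2 a b)*tr(a) - tr(b^2 a b a)   [inverse elimination on a] = x*y^2*z - x^2*y - y*z^2 + y
tr(b a^-1 b a^-1 b) = tr(b a^-1 b^2)*tr(a) - tr(b a^-1 b^2 a)   [inverse elimination on a] = x^2*y^3 - 2*x*y^2*z - x^2*y + y*z^2 + x*z - y
tr(b a b^3) = tr(b)*tr(b a b^2) - tr(b a b)   [square of b] = y^3*z - x*y^2 - 2*y*z + x
tr(b a b^3 a) = tr(b)*tr(b a b a b) - tr(b a b a)   [square of b] = y^2*z^2 - x*y*z - y^2 - z^2 + 2
tr(b a^-1 b a b^2) = tr(b a b^3)*tr(a) - tr(b a b^3 a)   [inverse elimination on a] = x*y^3*z - x^2*y^2 - y^2*z^2 - x*y*z + x^2 + y^2 + z^2 - 2
and tr(a b^2 a) = tr(a)*tr(b^2 a) - tr(b^2)   [square of a] = x*y*z - x^2 - y^2 + 2
tr(b a b^2 a b) = tr(b)*tr(a b^2 a b) - tr(a b^2 a)   [square of b] = y^2*z^2 - 2*x*y*z + x^2 - 2
tr(a b a b a) = tr(a)*tr(b a b a) - tr(b a b)   [square of a] = x*z^2 - y*z - x
next, tr(b a b^2 a b a) = tr(b)*tr(a b a b a b) - tr(a b a b a)   [square of b] = y*z^3 - x*z^2 - 2*y*z + x
tr(b a^-1 b a b^2 a) = tr(b a b^2 a b)*tr(a) - tr(b a b^2 a b a)   [inverse elimination on a] = x*y^2*z^2 - 2*x^2*y*z - y*z^3 + x^3 + x*z^2 + 2*y*z - 3*x
tr(b a^-1 b a^-1 b a b) = tr(b a^-1 b a b^2)*tr(a) - tr(b a^-1 b a b^2 a)   [inverse elimination on a] = x^2*y^3*z - x^3*y^2 - 2*x*y^2*z^2 + x^2*y*z + y*z^3 + x*y^2 - 2*y*z + x
tr(b a^-1 b a b a b) = tr(b a b a b^2)*tr(a) - tr(b a b a b^2 a)   [inverse elimination on a] = x*y^2*z^2 - x^2*y*z - y*z^3 - x*y^2 + 2*y*z + x
tr(b a b a b a b a) = tr(a b a b a b)*tr(a b) - tr(b a b a)   [split at a repeated a] = z^4 - 4*z^2 + 2
tr(b a^-1 b a b a b a) = tr(b a b a b a b)*tr(a) - tr(b a b a b a b a)   [inverse elimination on a] = x*y*z^3 - x^2*z^2 - z^4 - 2*x*y*z + x^2 + 4*z^2 - 2
tr(b a^-1 b a^-1 b a b a) = tr(b a^-1 b a b a b)*tr(a) - tr(b a^-1 b a b a b a)   [inverse elimination on a] = x^2*y^2*z^2 - x^3*y*z - 2*x*y*z^3 - x^2*y^2 + x^2*z^2 + z^4 + 4*x*y*z - 4*z^2 + 2
tr(a b a^-1 b a^-1 b a^-1 b) = tr(b a^-1 b a^-1 b a b)*tr(a) - tr(b a^-1 b a^-1 b a b a)   [inverse elimination on a] = x^3*y^3*z - x^4*y^2 - 3*x^2*y^2*z^2 + 2*x^3*y*z + 3*x*y*z^3 + 2*x^2*y^2 - x^2*z^2 - z^4 - 6*x*y*z + x^2 + 4*z^2 - 2
tr(b a^-1 b a^-1 b^-1 a b a^-1) = tr(a b a^-1 b a^-1 b a^-1)*tr(b) - tr(a b a^-1 b a^-1 b a^-1 b)   [inverse elimination on b] = -x^3*y^3*z + x^4*y^2 + x^2*y^4 + 3*x^2*y^2*z^2 - 2*x^3*y*z - 2*x*y^3*z - 3*x*y*z^3 - 3*x^2*y^2 + x^2*z^2 + y^2*z^2 + z^4 + 7*x*y*z - x^2 - y^2 - 4*z^2 + 2
tr(b a^-1 b a^-1 b^-1 a b) = tr(a b^2 a^-1 b a^-1)*tr(b) - tr(a b^2 a^-1 b a^-1 b)   [inverse elimination on b] = -x^2*y^3*z + x^3*y^2 + x*y^4 + 2*x*y^2*z^2 - x^2*y*z - y^3*z - y*z^3 - 3*x*y^2 + 3*y*z - x
tr(a^-1 b a^-1 b^-1 a b a^-2 b) = tr(b a^-1 b a^-1 b^-1 a b a^-1)*tr(a) - tr(b a^-1 b a^-1 b^-1 a b)   [inverse elimination on a] = -x^4*y^3*z + x^5*y^2 + x^3*y^4 + 3*x^3*y^2*z^2 - 2*x^4*y*z - x^2*y^3*z - 3*x^2*y*z^3 - 4*x^3*y^2 + x^3*z^2 - x*y^4 - x*y^2*z^2 + x*z^4 + 8*x^2*y*z + y^3*z + y*z^3 - x^3 + 2*x*y^2 - 4*x*z^2 - 3*y*z + 3*x
tr(b a^-2 b^-1 a^-1 b a^-1 b^-1 a) = tr(a^-1 b a^-1 b^-1 a b a^-2)*tr(b) - tr(a^-1 b a^-1 b^-1 a b a^-2 b)   [inverse elimination on b] = -x^3*y^2*z^2 + x^4*y*z + 2*x^2*y^3*z + 2*x^2*y*z^3 - x^3*y^2 - x^3*z^2 - x*y^4 - 2*x*y^2*z^2 - x*z^4 - 4*x^2*y*z + x^3 + 4*x*y^2 + 4*x*z^2 - 3*x

-x^3*y^2*z^2 + x^4*y*z + 2*x^2*y^3*z + 2*x^2*y*z^3 - x^3*y^2 - x^3*z^2 - x*y^4 - 2*x*y^2*z^2 - x*z^4 - 4*x^2*y*z + x^3 + 4*x*y^2 + 4*x*z^2 - 3*x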